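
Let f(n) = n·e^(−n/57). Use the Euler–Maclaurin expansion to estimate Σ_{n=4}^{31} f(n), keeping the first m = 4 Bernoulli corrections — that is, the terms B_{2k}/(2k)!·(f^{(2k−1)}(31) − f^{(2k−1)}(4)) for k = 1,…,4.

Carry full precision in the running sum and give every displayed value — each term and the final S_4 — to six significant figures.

S_4 ≈ 340.372

The integral term ∫_4^31 x·e^(−x/57) dx = 329.560.
Boundary: ½(f(4) + f(31)) = ½(3.72892 + 17.9956) = 10.8623.
Integral + boundary = 340.422.
Order-1 term: 1/12 · (0.264791 − 0.866811) = -0.0501683.
Partial sum through k=1: 340.372.
Order-2 term: −1/720 · (0.000438842 − 0.000840650) = 5.58066e-07.
Partial sum through k=2: 340.372.
Order-3 term: 1/30240 · (2.45055e-07 − 4.35367e-07) = -6.29337e-12.
Partial sum through k=3: 340.372.
Order-4 term: −1/1209600 · (1.09277e-10 − 1.88363e-10) = 6.53822e-17.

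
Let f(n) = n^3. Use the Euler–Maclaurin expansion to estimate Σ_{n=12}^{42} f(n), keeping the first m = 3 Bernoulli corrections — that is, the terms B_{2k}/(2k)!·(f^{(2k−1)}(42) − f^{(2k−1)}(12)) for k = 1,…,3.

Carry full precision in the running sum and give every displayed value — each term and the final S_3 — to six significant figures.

S_3 ≈ 811053

Integral: ∫_12^42 x^3 dx = 772740.
Boundary: ½(f(12) + f(42)) = ½(1728.00 + 74088.0) = 37908.0.
So far: 810648.
Order-1 term: 1/12 · (5292.00 − 432.000) = 405.000.
After k=1: 811053.
Order-2 term: −1/720 · (6.00000 − 6.00000) = 0.00000.
After k=2: 811053.
Order-3 term: 1/30240 · (0.00000 − 0.00000) = 0.00000.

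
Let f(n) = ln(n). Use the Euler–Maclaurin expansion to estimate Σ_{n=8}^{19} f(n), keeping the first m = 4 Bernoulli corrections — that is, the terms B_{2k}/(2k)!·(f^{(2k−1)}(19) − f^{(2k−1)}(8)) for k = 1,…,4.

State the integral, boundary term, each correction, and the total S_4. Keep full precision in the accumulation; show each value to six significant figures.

Integral: ∫_8^19 ln(x) dx = 28.3088.
Endpoint term: (f(8) + f(19))/2 = (2.07944 + 2.94444)/2 = 2.51194.
Integral + boundary = 30.8207.
Order-1 term: 1/12 · (0.0526316 − 0.125000) = -0.00603070.
Partial sum through k=1: 30.8147.
Order-2 term: −1/720 · (0.000291588 − 0.00390625) = 5.02036e-06.
Partial sum through k=2: 30.8147.
Order-3 term: 1/30240 · (9.69267e-06 − 0.000732422) = -2.38998e-08.
Partial sum through k=3: 30.8147.
Order-4 term: −1/1209600 · (8.05485e-07 − 0.000343323) = 2.83166e-10.

S_4 ≈ 30.8147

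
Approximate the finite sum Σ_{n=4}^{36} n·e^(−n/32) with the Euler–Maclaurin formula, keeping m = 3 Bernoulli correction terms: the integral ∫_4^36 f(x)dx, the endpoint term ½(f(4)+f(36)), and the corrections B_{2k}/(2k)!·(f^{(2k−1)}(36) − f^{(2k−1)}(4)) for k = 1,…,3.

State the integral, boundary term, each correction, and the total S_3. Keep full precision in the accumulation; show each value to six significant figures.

S_3 ≈ 317.734

∫_4^36 x·e^(−x/32) dx evaluates to 310.193.
Boundary: ½(f(4) + f(36)) = ½(3.52999 + 11.6875) = 7.60874.
Running total after boundary: 317.801.
Correction k=1: B_{2}/2! · (f^{(1)}(36) − f^{(1)}(4)) = 1/12 · (-0.0405816 − 0.772185) = -0.0677305.
Partial sum through k=1: 317.734.
Correction k=2: B_{4}/4! · (f^{(3)}(36) − f^{(3)}(4)) = −1/720 · (0.000594456 − 0.00247771) = 2.61563e-06.
Partial sum through k=2: 317.734.
Correction k=3: B_{6}/6! · (f^{(5)}(36) − f^{(5)}(4)) = 1/30240 · (1.19975e-06 − 4.10287e-06) = -9.60027e-11.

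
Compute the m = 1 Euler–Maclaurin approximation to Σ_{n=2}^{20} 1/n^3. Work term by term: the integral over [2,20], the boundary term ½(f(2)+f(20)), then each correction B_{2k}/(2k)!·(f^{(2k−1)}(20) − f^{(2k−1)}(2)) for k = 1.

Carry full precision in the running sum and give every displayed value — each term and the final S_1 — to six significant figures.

S_1 ≈ 0.201936

The integral term ∫_2^20 1/x^3 dx = 0.123750.
Boundary: ½(f(2) + f(20)) = ½(0.125000 + 0.000125000) = 0.0625625.
Running total after boundary: 0.186312.
k=1: B_{2}/(2)! × [f^{(1)}(20) − f^{(1)}(2)] = 1/12 × (-1.87500e-05 − (-0.187500)) = 0.0156234.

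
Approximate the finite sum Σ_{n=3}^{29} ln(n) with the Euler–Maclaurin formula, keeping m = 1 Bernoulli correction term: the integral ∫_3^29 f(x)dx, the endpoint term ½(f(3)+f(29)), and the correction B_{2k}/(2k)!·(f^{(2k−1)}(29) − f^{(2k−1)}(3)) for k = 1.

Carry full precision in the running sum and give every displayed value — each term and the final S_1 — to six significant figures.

Integral: ∫_3^29 ln(x) dx = 68.3557.
½[f(3) + f(29)] = ½[1.09861 + 3.36730] = 2.23295.
So far: 70.5887.
Correction k=1: B_{2}/2! · (f^{(1)}(29) − f^{(1)}(3)) = 1/12 · (0.0344828 − 0.333333) = -0.0249042.

S_1 ≈ 70.5638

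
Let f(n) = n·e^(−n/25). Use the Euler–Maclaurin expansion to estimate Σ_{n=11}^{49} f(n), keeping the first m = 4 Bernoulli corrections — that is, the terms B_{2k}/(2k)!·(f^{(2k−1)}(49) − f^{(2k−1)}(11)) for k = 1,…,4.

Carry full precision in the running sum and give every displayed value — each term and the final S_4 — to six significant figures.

S_4 ≈ 325.997

∫_11^49 x·e^(−x/25) dx evaluates to 319.045.
½[f(11) + f(49)] = ½[7.08440 + 6.90206] = 6.99323.
Running total after boundary: 326.038.
Correction k=1: B_{2}/2! · (f^{(1)}(49) − f^{(1)}(11)) = 1/12 · (-0.135224 − 0.360660) = -0.0413237.
After k=1: 325.997.
Correction k=2: B_{4}/4! · (f^{(3)}(49) − f^{(3)}(11)) = −1/720 · (0.000234388 − 0.00263797) = 3.33831e-06.
After k=2: 325.997.
Correction k=3: B_{6}/6! · (f^{(5)}(49) − f^{(5)}(11)) = 1/30240 · (1.09622e-06 − 7.51822e-06) = -2.12368e-10.
After k=3: 325.997.
Correction k=4: B_{8}/8! · (f^{(7)}(49) − f^{(7)}(11)) = −1/1209600 · (2.90786e-09 − 1.73051e-08) = 1.19025e-14.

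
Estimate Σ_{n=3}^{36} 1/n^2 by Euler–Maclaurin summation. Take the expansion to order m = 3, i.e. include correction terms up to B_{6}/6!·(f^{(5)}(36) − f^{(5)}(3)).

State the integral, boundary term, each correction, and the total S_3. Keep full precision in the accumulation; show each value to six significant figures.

∫_3^36 1/x^2 dx evaluates to 0.305556.
Boundary: ½(f(3) + f(36)) = ½(0.111111 + 0.000771605) = 0.0559414.
So far: 0.361497.
Correction k=1: B_{2}/2! · (f^{(1)}(36) − f^{(1)}(3)) = 1/12 · (-4.28669e-05 − (-0.0740741)) = 0.00616927.
After k=1: 0.367666.
Correction k=2: B_{4}/4! · (f^{(3)}(36) − f^{(3)}(3)) = −1/720 · (-3.96916e-07 − (-0.0987654)) = -0.000137174.
After k=2: 0.367529.
Correction k=3: B_{6}/6! · (f^{(5)}(36) − f^{(5)}(3)) = 1/30240 · (-9.18787e-09 − (-0.329218)) = 1.08868e-05.

S_3 ≈ 0.367540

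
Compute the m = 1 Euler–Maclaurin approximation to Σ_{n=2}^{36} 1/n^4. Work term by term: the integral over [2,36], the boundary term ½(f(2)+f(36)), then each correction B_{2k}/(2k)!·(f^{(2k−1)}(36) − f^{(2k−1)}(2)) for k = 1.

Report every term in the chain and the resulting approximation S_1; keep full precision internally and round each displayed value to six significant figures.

S_1 ≈ 0.0833265

The integral term ∫_2^36 1/x^4 dx = 0.0416595.
Endpoint term: (f(2) + f(36))/2 = (0.0625000 + 5.95374e-07)/2 = 0.0312503.
Integral + boundary = 0.0729098.
Correction k=1: B_{2}/2! · (f^{(1)}(36) − f^{(1)}(2)) = 1/12 · (-6.61527e-08 − (-0.125000)) = 0.0104167.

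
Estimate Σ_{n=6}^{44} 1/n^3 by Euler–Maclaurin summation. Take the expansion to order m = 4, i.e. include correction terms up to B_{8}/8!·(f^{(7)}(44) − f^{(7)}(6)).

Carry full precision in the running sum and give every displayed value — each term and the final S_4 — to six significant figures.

∫_6^44 1/x^3 dx evaluates to 0.0136306.
½[f(6) + f(44)] = ½[0.00462963 + 1.17393e-05] = 0.00232068.
Running total after boundary: 0.0159513.
Correction k=1: B_{2}/2! · (f^{(1)}(44) − f^{(1)}(6)) = 1/12 · (-8.00406e-07 − (-0.00231481)) = 0.000192835.
After k=1: 0.0161441.
Correction k=2: B_{4}/4! · (f^{(3)}(44) − f^{(3)}(6)) = −1/720 · (-8.26866e-09 − (-0.00128601)) = -1.78611e-06.
After k=2: 0.0161424.
Correction k=3: B_{6}/6! · (f^{(5)}(44) − f^{(5)}(6)) = 1/30240 · (-1.79382e-10 − (-0.00150034)) = 4.96145e-08.
After k=3: 0.0161424.
Correction k=4: B_{8}/8! · (f^{(7)}(44) − f^{(7)}(6)) = −1/1209600 · (-6.67124e-12 − (-0.00300069)) = -2.48073e-09.

S_4 ≈ 0.0161424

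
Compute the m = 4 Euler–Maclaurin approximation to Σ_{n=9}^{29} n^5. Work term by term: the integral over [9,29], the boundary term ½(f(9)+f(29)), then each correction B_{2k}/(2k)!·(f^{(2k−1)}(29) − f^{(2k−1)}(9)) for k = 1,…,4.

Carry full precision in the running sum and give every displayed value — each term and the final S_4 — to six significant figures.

S_4 ≈ 1.09626e+08

Integral: ∫_9^29 x^5 dx = 9.90486e+07.
Boundary: ½(f(9) + f(29)) = ½(59049.0 + 2.05111e+07) = 1.02851e+07.
So far: 1.09334e+08.
Correction k=1: B_{2}/2! · (f^{(1)}(29) − f^{(1)}(9)) = 1/12 · (3.53640e+06 − 32805.0) = 291967.
After k=1: 1.09626e+08.
Correction k=2: B_{4}/4! · (f^{(3)}(29) − f^{(3)}(9)) = −1/720 · (50460.0 − 4860.00) = -63.3333.
After k=2: 1.09626e+08.
Correction k=3: B_{6}/6! · (f^{(5)}(29) − f^{(5)}(9)) = 1/30240 · (120.000 − 120.000) = 0.00000.
After k=3: 1.09626e+08.
Correction k=4: B_{8}/8! · (f^{(7)}(29) − f^{(7)}(9)) = −1/1209600 · (0.00000 − 0.00000) = 0.00000.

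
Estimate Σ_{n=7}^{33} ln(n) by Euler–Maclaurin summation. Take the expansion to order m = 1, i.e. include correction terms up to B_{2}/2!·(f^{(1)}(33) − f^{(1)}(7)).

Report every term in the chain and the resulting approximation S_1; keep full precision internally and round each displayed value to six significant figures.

S_1 ≈ 78.4752

∫_7^33 ln(x) dx evaluates to 75.7634.
Endpoint term: (f(7) + f(33))/2 = (1.94591 + 3.49651)/2 = 2.72121.
Integral + boundary = 78.4846.
Order-1 term: 1/12 · (0.0303030 − 0.142857) = -0.00937951.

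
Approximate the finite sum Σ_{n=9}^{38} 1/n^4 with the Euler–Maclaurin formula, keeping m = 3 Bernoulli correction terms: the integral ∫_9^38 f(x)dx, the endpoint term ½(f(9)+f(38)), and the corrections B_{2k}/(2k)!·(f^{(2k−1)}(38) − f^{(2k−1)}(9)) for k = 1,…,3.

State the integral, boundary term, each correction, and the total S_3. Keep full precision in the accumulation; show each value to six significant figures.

Integral: ∫_9^38 1/x^4 dx = 0.000451173.
Endpoint term: (f(9) + f(38))/2 = (0.000152416 + 4.79585e-07)/2 = 7.64477e-05.
So far: 0.000527620.
k=1: B_{2}/(2)! × [f^{(1)}(38) − f^{(1)}(9)] = 1/12 × (-5.04826e-08 − (-6.77404e-05)) = 5.64082e-06.
Running total after k=1: 0.000533261.
k=2: B_{4}/(4)! × [f^{(3)}(38) − f^{(3)}(9)] = −1/720 × (-1.04881e-09 − (-2.50890e-05)) = -3.48444e-08.
Running total after k=2: 0.000533226.
k=3: B_{6}/(6)! × [f^{(5)}(38) − f^{(5)}(9)] = 1/30240 × (-4.06740e-11 − (-1.73455e-05)) = 5.73593e-10.

S_3 ≈ 0.000533227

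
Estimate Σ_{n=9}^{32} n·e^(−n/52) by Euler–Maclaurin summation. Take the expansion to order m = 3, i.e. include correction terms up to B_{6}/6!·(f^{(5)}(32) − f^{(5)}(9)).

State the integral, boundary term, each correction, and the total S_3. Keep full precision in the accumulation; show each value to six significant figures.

S_3 ≈ 319.663

Integral: ∫_9^32 x·e^(−x/52) dx = 307.272.
Boundary: ½(f(9) + f(32)) = ½(7.56966 + 17.2939) = 12.4318.
Integral + boundary = 319.704.
k=1: B_{2}/(2)! × [f^{(1)}(32) − f^{(1)}(9)] = 1/12 × (0.207859 − 0.695503) = -0.0406370.
After k=1: 319.663.
k=2: B_{4}/(4)! × [f^{(3)}(32) − f^{(3)}(9)] = −1/720 × (0.000476599 − 0.000879308) = 5.59317e-07.
After k=2: 319.663.
k=3: B_{6}/(6)! × [f^{(5)}(32) − f^{(5)}(9)] = 1/30240 × (3.24086e-07 − 5.55253e-07) = -7.64441e-12.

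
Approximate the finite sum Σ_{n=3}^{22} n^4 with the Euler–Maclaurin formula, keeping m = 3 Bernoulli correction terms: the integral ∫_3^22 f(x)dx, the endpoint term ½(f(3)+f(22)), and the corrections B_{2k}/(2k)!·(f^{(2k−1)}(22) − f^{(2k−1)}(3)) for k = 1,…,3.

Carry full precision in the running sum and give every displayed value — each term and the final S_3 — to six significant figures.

Integral: ∫_3^22 x^4 dx = 1.03068e+06.
Endpoint term: (f(3) + f(22))/2 = (81.0000 + 234256)/2 = 117168.
Integral + boundary = 1.14785e+06.
k=1: B_{2}/(2)! × [f^{(1)}(22) − f^{(1)}(3)] = 1/12 × (42592.0 − 108.000) = 3540.33.
Partial sum through k=1: 1.15139e+06.
k=2: B_{4}/(4)! × [f^{(3)}(22) − f^{(3)}(3)] = −1/720 × (528.000 − 72.0000) = -0.633333.
Partial sum through k=2: 1.15139e+06.
k=3: B_{6}/(6)! × [f^{(5)}(22) − f^{(5)}(3)] = 1/30240 × (0.00000 − 0.00000) = 0.00000.

S_3 ≈ 1.15139e+06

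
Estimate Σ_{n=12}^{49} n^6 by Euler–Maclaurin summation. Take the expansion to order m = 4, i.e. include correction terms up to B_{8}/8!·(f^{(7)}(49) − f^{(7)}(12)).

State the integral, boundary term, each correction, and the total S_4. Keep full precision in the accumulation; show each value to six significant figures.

S_4 ≈ 1.03947e+11

Integral: ∫_12^49 x^6 dx = 9.68839e+10.
½[f(12) + f(49)] = ½[2.98598e+06 + 1.38413e+10] = 6.92214e+09.
So far: 1.03806e+11.
k=1: B_{2}/(2)! × [f^{(1)}(49) − f^{(1)}(12)] = 1/12 × (1.69485e+09 − 1.49299e+06) = 1.41113e+08.
Partial sum through k=1: 1.03947e+11.
k=2: B_{4}/(4)! × [f^{(3)}(49) − f^{(3)}(12)] = −1/720 × (1.41179e+07 − 207360) = -19320.2.
Partial sum through k=2: 1.03947e+11.
k=3: B_{6}/(6)! × [f^{(5)}(49) − f^{(5)}(12)] = 1/30240 × (35280.0 − 8640.00) = 0.880952.
Partial sum through k=3: 1.03947e+11.
k=4: B_{8}/(8)! × [f^{(7)}(49) − f^{(7)}(12)] = −1/1209600 × (0.00000 − 0.00000) = 0.00000.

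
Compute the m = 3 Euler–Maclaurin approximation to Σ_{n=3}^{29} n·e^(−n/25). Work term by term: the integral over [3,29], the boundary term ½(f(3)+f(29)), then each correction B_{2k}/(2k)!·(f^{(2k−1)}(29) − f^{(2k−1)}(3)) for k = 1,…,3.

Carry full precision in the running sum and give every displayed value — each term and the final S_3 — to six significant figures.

S_3 ≈ 203.445

The integral term ∫_3^29 x·e^(−x/25) dx = 197.638.
½[f(3) + f(29)] = ½[2.66076 + 9.09110] = 5.87593.
So far: 203.514.
Correction k=1: B_{2}/2! · (f^{(1)}(29) − f^{(1)}(3)) = 1/12 · (-0.0501578 − 0.780490) = -0.0692206.
Running total after k=1: 203.445.
Correction k=2: B_{4}/4! · (f^{(3)}(29) − f^{(3)}(3)) = −1/720 · (0.000922903 − 0.00408693) = 4.39448e-06.
Running total after k=2: 203.445.
Correction k=3: B_{6}/6! · (f^{(5)}(29) − f^{(5)}(3)) = 1/30240 · (3.08169e-06 − 1.10801e-05) = -2.64498e-10.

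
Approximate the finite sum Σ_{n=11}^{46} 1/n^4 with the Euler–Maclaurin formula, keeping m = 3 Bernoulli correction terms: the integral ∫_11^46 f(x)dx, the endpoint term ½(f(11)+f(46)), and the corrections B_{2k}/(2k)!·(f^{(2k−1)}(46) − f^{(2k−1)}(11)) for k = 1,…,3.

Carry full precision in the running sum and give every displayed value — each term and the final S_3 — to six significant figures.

S_3 ≈ 0.000283336

The integral term ∫_11^46 1/x^4 dx = 0.000247014.
Endpoint term: (f(11) + f(46))/2 = (6.83013e-05 + 2.23341e-07)/2 = 3.42623e-05.
Running total after boundary: 0.000281276.
Order-1 term: 1/12 · (-1.94210e-08 − (-2.48369e-05)) = 2.06812e-06.
Running total after k=1: 0.000283344.
Order-2 term: −1/720 · (-2.75345e-10 − (-6.15790e-06)) = -8.55225e-09.
Running total after k=2: 0.000283336.
Order-3 term: 1/30240 · (-7.28700e-12 − (-2.84994e-06)) = 9.42437e-11.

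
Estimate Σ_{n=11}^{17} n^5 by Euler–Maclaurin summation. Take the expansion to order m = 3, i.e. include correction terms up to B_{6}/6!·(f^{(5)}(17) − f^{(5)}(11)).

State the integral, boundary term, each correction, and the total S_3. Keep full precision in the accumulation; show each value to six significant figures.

S_3 ≈ 4.54681e+06

The integral term ∫_11^17 x^5 dx = 3.72767e+06.
½[f(11) + f(17)] = ½[161051 + 1.41986e+06] = 790454.
Running total after boundary: 4.51812e+06.
Correction k=1: B_{2}/2! · (f^{(1)}(17) − f^{(1)}(11)) = 1/12 · (417605 − 73205.0) = 28700.0.
Partial sum through k=1: 4.54682e+06.
Correction k=2: B_{4}/4! · (f^{(3)}(17) − f^{(3)}(11)) = −1/720 · (17340.0 − 7260.00) = -14.0000.
Partial sum through k=2: 4.54681e+06.
Correction k=3: B_{6}/6! · (f^{(5)}(17) − f^{(5)}(11)) = 1/30240 · (120.000 − 120.000) = 0.00000.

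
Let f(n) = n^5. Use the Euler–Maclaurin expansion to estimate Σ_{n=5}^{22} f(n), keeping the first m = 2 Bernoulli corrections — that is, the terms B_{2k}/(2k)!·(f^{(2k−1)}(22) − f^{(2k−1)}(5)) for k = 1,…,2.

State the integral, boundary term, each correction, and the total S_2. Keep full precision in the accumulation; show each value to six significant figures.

S_2 ≈ 2.15697e+07

Integral: ∫_5^22 x^5 dx = 1.88940e+07.
Boundary: ½(f(5) + f(22)) = ½(3125.00 + 5.15363e+06) = 2.57838e+06.
Integral + boundary = 2.14724e+07.
Correction k=1: B_{2}/2! · (f^{(1)}(22) − f^{(1)}(5)) = 1/12 · (1.17128e+06 − 3125.00) = 97346.2.
After k=1: 2.15698e+07.
Correction k=2: B_{4}/4! · (f^{(3)}(22) − f^{(3)}(5)) = −1/720 · (29040.0 − 1500.00) = -38.2500.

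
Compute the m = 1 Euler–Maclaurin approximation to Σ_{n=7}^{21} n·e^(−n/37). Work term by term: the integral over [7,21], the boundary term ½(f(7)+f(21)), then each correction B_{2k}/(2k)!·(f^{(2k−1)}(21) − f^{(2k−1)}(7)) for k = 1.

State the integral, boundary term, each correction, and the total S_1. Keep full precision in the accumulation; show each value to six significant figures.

∫_7^21 x·e^(−x/37) dx evaluates to 130.808.
Boundary: ½(f(7) + f(21)) = ½(5.79341 + 11.9050) = 8.84918.
So far: 139.657.
Order-1 term: 1/12 · (0.245147 − 0.671051) = -0.0354920.

S_1 ≈ 139.622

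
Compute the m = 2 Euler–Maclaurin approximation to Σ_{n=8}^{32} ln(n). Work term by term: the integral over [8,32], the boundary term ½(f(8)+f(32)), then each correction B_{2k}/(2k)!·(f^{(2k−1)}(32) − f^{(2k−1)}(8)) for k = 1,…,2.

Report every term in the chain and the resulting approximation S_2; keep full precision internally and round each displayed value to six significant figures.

S_2 ≈ 73.0328

∫_8^32 ln(x) dx evaluates to 70.2680.
Boundary: ½(f(8) + f(32)) = ½(2.07944 + 3.46574) = 2.77259.
So far: 73.0406.
Order-1 term: 1/12 · (0.0312500 − 0.125000) = -0.00781250.
Running total after k=1: 73.0328.
Order-2 term: −1/720 · (6.10352e-05 − 0.00390625) = 5.34058e-06.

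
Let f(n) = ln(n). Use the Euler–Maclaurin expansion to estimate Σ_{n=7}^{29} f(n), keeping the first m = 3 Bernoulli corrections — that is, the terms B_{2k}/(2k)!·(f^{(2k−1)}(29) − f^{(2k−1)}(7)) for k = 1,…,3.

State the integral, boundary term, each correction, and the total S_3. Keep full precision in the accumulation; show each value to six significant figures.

∫_7^29 ln(x) dx evaluates to 62.0302.
Boundary: ½(f(7) + f(29)) = ½(1.94591 + 3.36730) = 2.65660.
Running total after boundary: 64.6868.
k=1: B_{2}/(2)! × [f^{(1)}(29) − f^{(1)}(7)] = 1/12 × (0.0344828 − 0.142857) = -0.00903120.
After k=1: 64.6778.
k=2: B_{4}/(4)! × [f^{(3)}(29) − f^{(3)}(7)] = −1/720 × (8.20042e-05 − 0.00583090) = 7.98458e-06.
After k=2: 64.6778.
k=3: B_{6}/(6)! × [f^{(5)}(29) − f^{(5)}(7)] = 1/30240 × (1.17010e-06 − 0.00142798) = -4.71827e-08.

S_3 ≈ 64.6778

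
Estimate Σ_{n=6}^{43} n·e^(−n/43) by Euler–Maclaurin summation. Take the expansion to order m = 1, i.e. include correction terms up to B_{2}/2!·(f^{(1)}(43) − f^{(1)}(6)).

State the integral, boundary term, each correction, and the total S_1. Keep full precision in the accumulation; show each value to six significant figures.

Integral: ∫_6^43 x·e^(−x/43) dx = 472.172.
½[f(6) + f(43)] = ½[5.21858 + 15.8188] = 10.5187.
Running total after boundary: 482.690.
Order-1 term: 1/12 · (0.00000 − 0.748400) = -0.0623667.

S_1 ≈ 482.628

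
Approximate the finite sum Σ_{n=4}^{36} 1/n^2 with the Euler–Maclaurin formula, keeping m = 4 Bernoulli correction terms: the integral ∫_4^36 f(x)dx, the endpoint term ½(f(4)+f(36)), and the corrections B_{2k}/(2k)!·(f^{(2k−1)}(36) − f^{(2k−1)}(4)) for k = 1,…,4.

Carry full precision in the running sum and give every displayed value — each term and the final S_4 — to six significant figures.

S_4 ≈ 0.256427

Integral: ∫_4^36 1/x^2 dx = 0.222222.
Boundary: ½(f(4) + f(36)) = ½(0.0625000 + 0.000771605) = 0.0316358.
Integral + boundary = 0.253858.
Correction k=1: B_{2}/2! · (f^{(1)}(36) − f^{(1)}(4)) = 1/12 · (-4.28669e-05 − (-0.0312500)) = 0.00260059.
Partial sum through k=1: 0.256459.
Correction k=2: B_{4}/4! · (f^{(3)}(36) − f^{(3)}(4)) = −1/720 · (-3.96916e-07 − (-0.0234375)) = -3.25515e-05.
Partial sum through k=2: 0.256426.
Correction k=3: B_{6}/6! · (f^{(5)}(36) − f^{(5)}(4)) = 1/30240 · (-9.18787e-09 − (-0.0439453)) = 1.45322e-06.
Partial sum through k=3: 0.256428.
Correction k=4: B_{8}/8! · (f^{(7)}(36) − f^{(7)}(4)) = −1/1209600 · (-3.97007e-10 − (-0.153809)) = -1.27157e-07.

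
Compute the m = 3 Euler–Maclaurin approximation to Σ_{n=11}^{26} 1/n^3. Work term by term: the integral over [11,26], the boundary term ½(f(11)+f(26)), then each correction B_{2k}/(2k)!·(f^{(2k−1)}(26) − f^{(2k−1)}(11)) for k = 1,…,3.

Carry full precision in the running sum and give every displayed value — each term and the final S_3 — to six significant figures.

∫_11^26 1/x^3 dx evaluates to 0.00339259.
½[f(11) + f(26)] = ½[0.000751315 + 5.68958e-05] = 0.000404105.
Running total after boundary: 0.00379669.
Order-1 term: 1/12 · (-6.56490e-06 − (-0.000204904)) = 1.65283e-05.
Running total after k=1: 0.00381322.
Order-2 term: −1/720 · (-1.94228e-07 − (-3.38684e-05)) = -4.67697e-08.
Running total after k=2: 0.00381317.
Order-3 term: 1/30240 · (-1.20674e-08 − (-1.17560e-05)) = 3.88357e-10.

S_3 ≈ 0.00381317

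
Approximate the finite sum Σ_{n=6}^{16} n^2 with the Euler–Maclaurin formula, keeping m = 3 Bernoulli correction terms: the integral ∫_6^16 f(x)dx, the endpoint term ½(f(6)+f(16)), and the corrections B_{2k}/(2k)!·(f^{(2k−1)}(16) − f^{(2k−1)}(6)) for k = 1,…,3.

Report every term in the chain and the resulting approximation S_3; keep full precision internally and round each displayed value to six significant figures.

The integral term ∫_6^16 x^2 dx = 1293.33.
½[f(6) + f(16)] = ½[36.0000 + 256.000] = 146.000.
Running total after boundary: 1439.33.
Order-1 term: 1/12 · (32.0000 − 12.0000) = 1.66667.
After k=1: 1441.00.
Order-2 term: −1/720 · (0.00000 − 0.00000) = 0.00000.
After k=2: 1441.00.
Order-3 term: 1/30240 · (0.00000 − 0.00000) = 0.00000.

S_3 ≈ 1441.00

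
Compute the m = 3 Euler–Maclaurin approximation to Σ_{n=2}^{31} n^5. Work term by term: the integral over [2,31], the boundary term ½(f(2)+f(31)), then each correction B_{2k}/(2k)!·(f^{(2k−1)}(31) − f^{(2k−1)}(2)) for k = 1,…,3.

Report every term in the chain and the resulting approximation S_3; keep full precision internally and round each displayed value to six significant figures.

Integral: ∫_2^31 x^5 dx = 1.47917e+08.
Endpoint term: (f(2) + f(31))/2 = (32.0000 + 2.86292e+07)/2 = 1.43146e+07.
Integral + boundary = 1.62232e+08.
k=1: B_{2}/(2)! × [f^{(1)}(31) − f^{(1)}(2)] = 1/12 × (4.61760e+06 − 80.0000) = 384794.
After k=1: 1.62617e+08.
k=2: B_{4}/(4)! × [f^{(3)}(31) − f^{(3)}(2)] = −1/720 × (57660.0 − 240.000) = -79.7500.
After k=2: 1.62617e+08.
k=3: B_{6}/(6)! × [f^{(5)}(31) − f^{(5)}(2)] = 1/30240 × (120.000 − 120.000) = 0.00000.

S_3 ≈ 1.62617e+08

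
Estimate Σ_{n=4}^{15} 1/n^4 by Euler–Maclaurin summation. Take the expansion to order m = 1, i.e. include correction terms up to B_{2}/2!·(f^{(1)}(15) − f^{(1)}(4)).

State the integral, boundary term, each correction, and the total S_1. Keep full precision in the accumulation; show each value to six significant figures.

Integral: ∫_4^15 1/x^4 dx = 0.00510957.
½[f(4) + f(15)] = ½[0.00390625 + 1.97531e-05] = 0.00196300.
Running total after boundary: 0.00707257.
k=1: B_{2}/(2)! × [f^{(1)}(15) − f^{(1)}(4)] = 1/12 × (-5.26749e-06 − (-0.00390625)) = 0.000325082.

S_1 ≈ 0.00739765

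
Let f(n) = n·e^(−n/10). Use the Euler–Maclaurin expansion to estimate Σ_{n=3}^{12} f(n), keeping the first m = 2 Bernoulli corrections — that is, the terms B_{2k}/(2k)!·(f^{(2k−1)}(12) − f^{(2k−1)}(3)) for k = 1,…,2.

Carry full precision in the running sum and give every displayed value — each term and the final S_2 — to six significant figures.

S_2 ≈ 32.9138

∫_3^12 x·e^(−x/10) dx evaluates to 30.0436.
Boundary: ½(f(3) + f(12)) = ½(2.22245 + 3.61433) = 2.91839.
Integral + boundary = 32.9620.
k=1: B_{2}/(2)! × [f^{(1)}(12) − f^{(1)}(3)] = 1/12 × (-0.0602388 − 0.518573) = -0.0482343.
After k=1: 32.9138.
k=2: B_{4}/(4)! × [f^{(3)}(12) − f^{(3)}(3)] = −1/720 × (0.00542150 − 0.0200021) = 2.02508e-05.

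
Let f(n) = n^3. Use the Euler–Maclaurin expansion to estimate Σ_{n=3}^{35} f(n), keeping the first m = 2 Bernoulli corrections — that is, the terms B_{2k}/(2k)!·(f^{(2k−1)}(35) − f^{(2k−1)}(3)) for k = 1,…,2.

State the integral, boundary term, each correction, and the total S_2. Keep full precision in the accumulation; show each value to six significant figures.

Integral: ∫_3^35 x^3 dx = 375136.
Boundary: ½(f(3) + f(35)) = ½(27.0000 + 42875.0) = 21451.0.
So far: 396587.
Correction k=1: B_{2}/2! · (f^{(1)}(35) − f^{(1)}(3)) = 1/12 · (3675.00 − 27.0000) = 304.000.
Partial sum through k=1: 396891.
Correction k=2: B_{4}/4! · (f^{(3)}(35) − f^{(3)}(3)) = −1/720 · (6.00000 − 6.00000) = 0.00000.

S_2 ≈ 396891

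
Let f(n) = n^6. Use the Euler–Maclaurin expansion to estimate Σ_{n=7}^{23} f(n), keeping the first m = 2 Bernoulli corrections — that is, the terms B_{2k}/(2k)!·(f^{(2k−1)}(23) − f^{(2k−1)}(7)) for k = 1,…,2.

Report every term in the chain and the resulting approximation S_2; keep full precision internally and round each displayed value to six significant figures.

S_2 ≈ 5.63571e+08

The integral term ∫_7^23 x^6 dx = 4.86286e+08.
Boundary: ½(f(7) + f(23)) = ½(117649 + 1.48036e+08) = 7.40768e+07.
So far: 5.60363e+08.
Order-1 term: 1/12 · (3.86181e+07 − 100842) = 3.20977e+06.
Running total after k=1: 5.63573e+08.
Order-2 term: −1/720 · (1.46004e+06 − 41160.0) = -1970.67.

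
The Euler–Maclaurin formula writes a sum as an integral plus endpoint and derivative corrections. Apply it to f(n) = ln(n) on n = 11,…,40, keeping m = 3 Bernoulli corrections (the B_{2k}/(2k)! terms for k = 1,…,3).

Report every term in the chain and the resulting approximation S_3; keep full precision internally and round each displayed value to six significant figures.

S_3 ≈ 95.2162

Integral: ∫_11^40 ln(x) dx = 92.1783.
Boundary: ½(f(11) + f(40)) = ½(2.39790 + 3.68888) = 3.04339.
Running total after boundary: 95.2217.
Order-1 term: 1/12 · (0.0250000 − 0.0909091) = -0.00549242.
After k=1: 95.2162.
Order-2 term: −1/720 · (3.12500e-05 − 0.00150263) = 2.04358e-06.
After k=2: 95.2162.
Order-3 term: 1/30240 · (2.34375e-07 − 0.000149021) = -4.92020e-09.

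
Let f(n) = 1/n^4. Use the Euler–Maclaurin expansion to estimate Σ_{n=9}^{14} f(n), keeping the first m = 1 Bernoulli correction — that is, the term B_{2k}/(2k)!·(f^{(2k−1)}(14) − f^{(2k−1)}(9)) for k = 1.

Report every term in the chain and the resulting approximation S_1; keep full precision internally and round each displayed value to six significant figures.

The integral term ∫_9^14 1/x^4 dx = 0.000335770.
Endpoint term: (f(9) + f(14))/2 = (0.000152416 + 2.60308e-05)/2 = 8.92233e-05.
Integral + boundary = 0.000424994.
Order-1 term: 1/12 · (-7.43738e-06 − (-6.77404e-05)) = 5.02525e-06.

S_1 ≈ 0.000430019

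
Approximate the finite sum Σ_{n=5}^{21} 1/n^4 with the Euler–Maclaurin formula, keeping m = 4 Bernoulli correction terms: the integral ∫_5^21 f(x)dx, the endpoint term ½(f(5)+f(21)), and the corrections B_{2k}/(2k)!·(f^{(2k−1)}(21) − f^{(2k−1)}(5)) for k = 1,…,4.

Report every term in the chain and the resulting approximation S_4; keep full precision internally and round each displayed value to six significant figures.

The integral term ∫_5^21 1/x^4 dx = 0.00263067.
Boundary: ½(f(5) + f(21)) = ½(0.00160000 + 5.14189e-06) = 0.000802571.
Integral + boundary = 0.00343324.
Correction k=1: B_{2}/2! · (f^{(1)}(21) − f^{(1)}(5)) = 1/12 · (-9.79408e-07 − (-0.00128000)) = 0.000106585.
Running total after k=1: 0.00353983.
Correction k=2: B_{4}/4! · (f^{(3)}(21) − f^{(3)}(5)) = −1/720 · (-6.66264e-08 − (-0.00153600)) = -2.13324e-06.
Running total after k=2: 0.00353770.
Correction k=3: B_{6}/6! · (f^{(5)}(21) − f^{(5)}(5)) = 1/30240 · (-8.46049e-09 − (-0.00344064)) = 1.13777e-07.
Running total after k=3: 0.00353781.
Correction k=4: B_{8}/8! · (f^{(7)}(21) − f^{(7)}(5)) = −1/1209600 · (-1.72663e-09 − (-0.0123863)) = -1.02400e-08.

S_4 ≈ 0.00353780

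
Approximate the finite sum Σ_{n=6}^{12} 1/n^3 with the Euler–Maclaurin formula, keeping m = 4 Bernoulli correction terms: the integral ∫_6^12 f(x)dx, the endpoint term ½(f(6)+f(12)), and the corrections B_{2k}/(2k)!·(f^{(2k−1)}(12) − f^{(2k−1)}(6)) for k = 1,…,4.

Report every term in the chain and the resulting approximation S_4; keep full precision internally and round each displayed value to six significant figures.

S_4 ≈ 0.0132000

∫_6^12 1/x^3 dx evaluates to 0.0104167.
Boundary: ½(f(6) + f(12)) = ½(0.00462963 + 0.000578704) = 0.00260417.
Running total after boundary: 0.0130208.
k=1: B_{2}/(2)! × [f^{(1)}(12) − f^{(1)}(6)] = 1/12 × (-0.000144676 − (-0.00231481)) = 0.000180845.
After k=1: 0.0132017.
k=2: B_{4}/(4)! × [f^{(3)}(12) − f^{(3)}(6)] = −1/720 × (-2.00939e-05 − (-0.00128601)) = -1.75821e-06.
After k=2: 0.0131999.
k=3: B_{6}/(6)! × [f^{(5)}(12) − f^{(5)}(6)] = 1/30240 × (-5.86071e-06 − (-0.00150034)) = 4.94207e-08.
After k=3: 0.0132000.
k=4: B_{8}/(8)! × [f^{(7)}(12) − f^{(7)}(6)] = −1/1209600 × (-2.93036e-06 − (-0.00300069)) = -2.47830e-09.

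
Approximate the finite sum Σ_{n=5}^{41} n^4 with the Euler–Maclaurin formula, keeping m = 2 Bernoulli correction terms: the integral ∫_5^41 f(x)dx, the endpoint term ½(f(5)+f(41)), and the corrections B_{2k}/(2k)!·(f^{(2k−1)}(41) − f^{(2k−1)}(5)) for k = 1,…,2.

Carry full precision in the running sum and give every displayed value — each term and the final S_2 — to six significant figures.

S_2 ≈ 2.46067e+07

Integral: ∫_5^41 x^4 dx = 2.31706e+07.
½[f(5) + f(41)] = ½[625.000 + 2.82576e+06] = 1.41319e+06.
Integral + boundary = 2.45838e+07.
k=1: B_{2}/(2)! × [f^{(1)}(41) − f^{(1)}(5)] = 1/12 × (275684 − 500.000) = 22932.0.
Running total after k=1: 2.46067e+07.
k=2: B_{4}/(4)! × [f^{(3)}(41) − f^{(3)}(5)] = −1/720 × (984.000 − 120.000) = -1.20000.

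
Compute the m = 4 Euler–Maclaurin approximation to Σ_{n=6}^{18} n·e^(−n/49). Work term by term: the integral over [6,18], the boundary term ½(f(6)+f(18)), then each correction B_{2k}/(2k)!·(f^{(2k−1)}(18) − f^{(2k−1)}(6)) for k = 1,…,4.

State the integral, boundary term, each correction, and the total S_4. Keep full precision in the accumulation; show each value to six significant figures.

∫_6^18 x·e^(−x/49) dx evaluates to 110.699.
½[f(6) + f(18)] = ½[5.30851 + 12.4662] = 8.88738.
So far: 119.586.
Order-1 term: 1/12 · (0.438156 − 0.776414) = -0.0281882.
After k=1: 119.558.
Order-2 term: −1/720 · (0.000759390 − 0.00106036) = 4.18010e-07.
After k=2: 119.558.
Order-3 term: 1/30240 · (5.56556e-07 − 7.48581e-07) = -6.35003e-12.
After k=3: 119.558.
Order-4 term: −1/1209600 · (3.31875e-10 − 4.39621e-10) = 8.90760e-17.

S_4 ≈ 119.558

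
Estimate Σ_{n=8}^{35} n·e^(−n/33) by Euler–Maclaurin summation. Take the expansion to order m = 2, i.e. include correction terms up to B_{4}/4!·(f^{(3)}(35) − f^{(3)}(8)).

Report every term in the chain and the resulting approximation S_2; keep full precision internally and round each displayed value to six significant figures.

S_2 ≈ 293.902

∫_8^35 x·e^(−x/33) dx evaluates to 284.755.
½[f(8) + f(35)] = ½[6.27779 + 12.1186] = 9.19820.
Running total after boundary: 293.953.
Correction k=1: B_{2}/2! · (f^{(1)}(35) − f^{(1)}(8)) = 1/12 · (-0.0209846 − 0.594487) = -0.0512893.
Partial sum through k=1: 293.902.
Correction k=2: B_{4}/4! · (f^{(3)}(35) − f^{(3)}(8)) = −1/720 · (0.000616627 − 0.00198708) = 1.90341e-06.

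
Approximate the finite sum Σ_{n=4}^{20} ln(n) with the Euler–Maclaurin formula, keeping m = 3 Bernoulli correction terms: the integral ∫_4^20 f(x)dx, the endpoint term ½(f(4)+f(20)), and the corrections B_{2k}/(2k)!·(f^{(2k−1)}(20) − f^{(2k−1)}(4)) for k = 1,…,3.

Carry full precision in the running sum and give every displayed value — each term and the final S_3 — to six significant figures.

S_3 ≈ 40.5439

∫_4^20 ln(x) dx evaluates to 38.3695.
½[f(4) + f(20)] = ½[1.38629 + 2.99573] = 2.19101.
Running total after boundary: 40.5605.
k=1: B_{2}/(2)! × [f^{(1)}(20) − f^{(1)}(4)] = 1/12 × (0.0500000 − 0.250000) = -0.0166667.
Partial sum through k=1: 40.5438.
k=2: B_{4}/(4)! × [f^{(3)}(20) − f^{(3)}(4)] = −1/720 × (0.000250000 − 0.0312500) = 4.30556e-05.
Partial sum through k=2: 40.5439.
k=3: B_{6}/(6)! × [f^{(5)}(20) − f^{(5)}(4)] = 1/30240 × (7.50000e-06 − 0.0234375) = -7.74802e-07.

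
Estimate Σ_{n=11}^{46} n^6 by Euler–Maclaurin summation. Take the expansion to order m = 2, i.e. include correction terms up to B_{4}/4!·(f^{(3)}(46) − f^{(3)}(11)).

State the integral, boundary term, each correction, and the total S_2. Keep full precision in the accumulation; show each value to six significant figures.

S_2 ≈ 6.70978e+10

Integral: ∫_11^46 x^6 dx = 6.22569e+10.
Endpoint term: (f(11) + f(46))/2 = (1.77156e+06 + 9.47430e+09)/2 = 4.73803e+09.
Integral + boundary = 6.69949e+10.
Order-1 term: 1/12 · (1.23578e+09 − 966306) = 1.02901e+08.
Partial sum through k=1: 6.70978e+10.
Order-2 term: −1/720 · (1.16803e+07 − 159720) = -16000.8.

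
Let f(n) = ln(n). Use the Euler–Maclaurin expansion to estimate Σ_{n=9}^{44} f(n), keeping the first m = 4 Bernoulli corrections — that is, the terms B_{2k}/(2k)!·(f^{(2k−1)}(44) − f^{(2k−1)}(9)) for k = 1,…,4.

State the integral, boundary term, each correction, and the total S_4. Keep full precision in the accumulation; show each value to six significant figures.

S_4 ≈ 114.713

∫_9^44 ln(x) dx evaluates to 111.729.
Endpoint term: (f(9) + f(44))/2 = (2.19722 + 3.78419)/2 = 2.99071.
So far: 114.720.
Correction k=1: B_{2}/2! · (f^{(1)}(44) − f^{(1)}(9)) = 1/12 · (0.0227273 − 0.111111) = -0.00736532.
After k=1: 114.713.
Correction k=2: B_{4}/4! · (f^{(3)}(44) − f^{(3)}(9)) = −1/720 · (2.34786e-05 − 0.00274348) = 3.77779e-06.
After k=2: 114.713.
Correction k=3: B_{6}/6! · (f^{(5)}(44) − f^{(5)}(9)) = 1/30240 · (1.45528e-07 − 0.000406442) = -1.34357e-08.
After k=3: 114.713.
Correction k=4: B_{8}/8! · (f^{(7)}(44) − f^{(7)}(9)) = −1/1209600 · (2.25509e-09 − 0.000150534) = 1.24448e-10.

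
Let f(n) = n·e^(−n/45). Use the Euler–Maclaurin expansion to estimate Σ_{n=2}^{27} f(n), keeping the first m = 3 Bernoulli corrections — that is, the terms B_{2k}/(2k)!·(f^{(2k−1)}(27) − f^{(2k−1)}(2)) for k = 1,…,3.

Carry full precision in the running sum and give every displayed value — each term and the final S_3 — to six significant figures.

S_3 ≈ 253.216

The integral term ∫_2^27 x·e^(−x/45) dx = 244.909.
½[f(2) + f(27)] = ½[1.91306 + 14.8179] = 8.36549.
Running total after boundary: 253.274.
Order-1 term: 1/12 · (0.219525 − 0.914016) = -0.0578743.
Partial sum through k=1: 253.216.
Order-2 term: −1/720 · (0.000650443 − 0.00139609) = 1.03561e-06.
Partial sum through k=2: 253.216.
Order-3 term: 1/30240 · (5.88879e-07 − 1.15595e-06) = -1.87525e-11.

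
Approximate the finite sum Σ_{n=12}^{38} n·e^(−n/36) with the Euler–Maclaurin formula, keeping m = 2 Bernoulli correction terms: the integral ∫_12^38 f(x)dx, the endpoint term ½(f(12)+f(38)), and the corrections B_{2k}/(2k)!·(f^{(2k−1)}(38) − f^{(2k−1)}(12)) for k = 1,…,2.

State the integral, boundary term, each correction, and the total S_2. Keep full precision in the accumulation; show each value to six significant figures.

S_2 ≈ 321.966

Integral: ∫_12^38 x·e^(−x/36) dx = 311.097.
Endpoint term: (f(12) + f(38))/2 = (8.59838 + 13.2240)/2 = 10.9112.
Integral + boundary = 322.008.
Order-1 term: 1/12 · (-0.0193333 − 0.477688) = -0.0414184.
Running total after k=1: 321.966.
Order-2 term: −1/720 · (0.000522118 − 0.00147434) = 1.32254e-06.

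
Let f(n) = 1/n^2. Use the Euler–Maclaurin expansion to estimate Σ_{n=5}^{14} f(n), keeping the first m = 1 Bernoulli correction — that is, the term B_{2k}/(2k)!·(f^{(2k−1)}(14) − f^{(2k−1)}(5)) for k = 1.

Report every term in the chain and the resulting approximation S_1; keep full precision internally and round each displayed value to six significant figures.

Integral: ∫_5^14 1/x^2 dx = 0.128571.
Endpoint term: (f(5) + f(14))/2 = (0.0400000 + 0.00510204)/2 = 0.0225510.
Running total after boundary: 0.151122.
Order-1 term: 1/12 · (-0.000728863 − (-0.0160000)) = 0.00127259.

S_1 ≈ 0.152395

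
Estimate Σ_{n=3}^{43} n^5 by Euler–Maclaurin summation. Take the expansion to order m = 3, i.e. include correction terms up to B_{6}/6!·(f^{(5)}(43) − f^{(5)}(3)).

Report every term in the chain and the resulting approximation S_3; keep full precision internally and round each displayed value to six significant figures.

S_3 ≈ 1.12849e+09

∫_3^43 x^5 dx evaluates to 1.05356e+09.
Endpoint term: (f(3) + f(43))/2 = (243.000 + 1.47008e+08)/2 = 7.35043e+07.
Running total after boundary: 1.12706e+09.
k=1: B_{2}/(2)! × [f^{(1)}(43) − f^{(1)}(3)] = 1/12 × (1.70940e+07 − 405.000) = 1.42447e+06.
Partial sum through k=1: 1.12849e+09.
k=2: B_{4}/(4)! × [f^{(3)}(43) − f^{(3)}(3)] = −1/720 × (110940 − 540.000) = -153.333.
Partial sum through k=2: 1.12849e+09.
k=3: B_{6}/(6)! × [f^{(5)}(43) − f^{(5)}(3)] = 1/30240 × (120.000 − 120.000) = 0.00000.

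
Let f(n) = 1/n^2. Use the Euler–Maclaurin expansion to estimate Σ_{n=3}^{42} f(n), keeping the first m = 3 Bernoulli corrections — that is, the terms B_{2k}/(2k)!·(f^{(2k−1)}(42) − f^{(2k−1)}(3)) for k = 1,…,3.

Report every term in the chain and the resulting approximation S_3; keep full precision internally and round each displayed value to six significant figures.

∫_3^42 1/x^2 dx evaluates to 0.309524.
Endpoint term: (f(3) + f(42))/2 = (0.111111 + 0.000566893)/2 = 0.0558390.
Running total after boundary: 0.365363.
Order-1 term: 1/12 · (-2.69949e-05 − (-0.0740741)) = 0.00617059.
Partial sum through k=1: 0.371533.
Order-2 term: −1/720 · (-1.83639e-07 − (-0.0987654)) = -0.000137174.
Partial sum through k=2: 0.371396.
Order-3 term: 1/30240 · (-3.12311e-09 − (-0.329218)) = 1.08868e-05.

S_3 ≈ 0.371407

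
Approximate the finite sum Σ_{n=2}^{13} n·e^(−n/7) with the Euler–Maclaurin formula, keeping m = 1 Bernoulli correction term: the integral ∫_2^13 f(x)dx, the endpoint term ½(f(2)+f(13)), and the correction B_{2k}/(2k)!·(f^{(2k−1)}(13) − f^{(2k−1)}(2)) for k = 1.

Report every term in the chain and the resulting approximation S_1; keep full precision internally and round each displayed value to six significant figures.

S_1 ≈ 27.1969

∫_2^13 x·e^(−x/7) dx evaluates to 25.4865.
Endpoint term: (f(2) + f(13))/2 = (1.50295 + 2.02953)/2 = 1.76624.
Integral + boundary = 27.2528.
Order-1 term: 1/12 · (-0.133815 − 0.536769) = -0.0558821.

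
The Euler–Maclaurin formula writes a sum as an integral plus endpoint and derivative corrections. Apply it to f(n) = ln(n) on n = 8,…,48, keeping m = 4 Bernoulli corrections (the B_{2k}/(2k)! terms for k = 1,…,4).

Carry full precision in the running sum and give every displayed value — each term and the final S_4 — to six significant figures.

S_4 ≈ 132.149

Integral: ∫_8^48 ln(x) dx = 129.182.
½[f(8) + f(48)] = ½[2.07944 + 3.87120] = 2.97532.
So far: 132.157.
Order-1 term: 1/12 · (0.0208333 − 0.125000) = -0.00868056.
After k=1: 132.149.
Order-2 term: −1/720 · (1.80845e-05 − 0.00390625) = 5.40023e-06.
After k=2: 132.149.
Order-3 term: 1/30240 · (9.41901e-08 − 0.000732422) = -2.42172e-08.
After k=3: 132.149.
Order-4 term: −1/1209600 · (1.22643e-09 − 0.000343323) = 2.83831e-10.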